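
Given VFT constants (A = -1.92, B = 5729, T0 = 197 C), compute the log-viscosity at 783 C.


VFT equation: log(eta) = A + B / (T - T0)
  T - T0 = 783 - 197 = 586
  B / (T - T0) = 5729 / 586 = 9.776
  log(eta) = -1.92 + 9.776 = 7.856

7.856


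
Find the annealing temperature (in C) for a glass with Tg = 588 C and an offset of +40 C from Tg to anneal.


The annealing temperature is Tg plus the offset:
  T_anneal = 588 + 40 = 628 C

628 C


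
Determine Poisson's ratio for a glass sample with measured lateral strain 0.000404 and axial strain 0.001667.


Poisson's ratio: nu = lateral strain / axial strain
  nu = 0.000404 / 0.001667 = 0.2424

0.2424


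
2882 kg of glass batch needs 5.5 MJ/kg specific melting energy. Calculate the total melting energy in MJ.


Total energy = mass * specific energy
  E = 2882 * 5.5 = 15851 MJ

15851 MJ


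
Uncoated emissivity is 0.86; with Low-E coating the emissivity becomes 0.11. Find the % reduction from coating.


Percentage reduction = (1 - coated/uncoated) * 100
  Ratio = 0.11 / 0.86 = 0.1279
  Reduction = (1 - 0.1279) * 100 = 87.2%

87.2%


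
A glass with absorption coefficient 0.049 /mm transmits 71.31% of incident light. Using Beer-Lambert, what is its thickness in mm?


Rearrange T = exp(-alpha * thickness):
  thickness = -ln(T) / alpha
  T = 71.31/100 = 0.7131
  ln(T) = -0.33813
  -ln(T) = 0.33813
  thickness = 0.33813 / 0.049 = 6.9 mm

6.9 mm


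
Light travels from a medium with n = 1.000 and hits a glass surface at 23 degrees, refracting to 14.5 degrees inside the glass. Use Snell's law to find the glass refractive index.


Apply Snell's law: n1 * sin(theta1) = n2 * sin(theta2)
  n2 = n1 * sin(theta1) / sin(theta2)
  sin(23) = 0.390731
  sin(14.5) = 0.25038
  n2 = 1.000 * 0.390731 / 0.25038 = 1.5606

1.5606


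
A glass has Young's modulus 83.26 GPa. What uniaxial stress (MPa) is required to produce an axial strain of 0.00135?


Rearrange E = sigma / epsilon:
  sigma = E * epsilon
  E (MPa) = 83.26 * 1000 = 83260
  sigma = 83260 * 0.00135 = 112.4 MPa

112.4 MPa


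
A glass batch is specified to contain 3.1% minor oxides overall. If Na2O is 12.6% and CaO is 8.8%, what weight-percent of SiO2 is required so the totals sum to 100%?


Known pieces sum to 100%:
  SiO2 = 100 - (others + Na2O + CaO)
  SiO2 = 100 - (3.1 + 12.6 + 8.8) = 75.5%

75.5%


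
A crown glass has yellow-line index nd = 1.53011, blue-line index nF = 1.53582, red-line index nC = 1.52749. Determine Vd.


Abbe number formula: Vd = (nd - 1) / (nF - nC)
  nd - 1 = 1.53011 - 1 = 0.53011
  nF - nC = 1.53582 - 1.52749 = 0.00833
  Vd = 0.53011 / 0.00833 = 63.64

63.64


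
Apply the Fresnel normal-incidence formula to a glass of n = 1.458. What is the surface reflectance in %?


Fresnel reflectance at normal incidence:
  R = ((n - 1)/(n + 1))^2
  (n - 1)/(n + 1) = (1.458 - 1)/(1.458 + 1) = 0.18633
  R = 0.18633^2 = 0.0347189
  R(%) = 0.0347189 * 100 = 3.472%

3.472%


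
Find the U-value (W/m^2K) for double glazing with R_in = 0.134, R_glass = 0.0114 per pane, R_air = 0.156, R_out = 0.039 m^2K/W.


Total thermal resistance (series):
  R_total = R_in + R_glass + R_air + R_glass + R_out
  R_total = 0.134 + 0.0114 + 0.156 + 0.0114 + 0.039 = 0.3518 m^2K/W
U-value = 1 / R_total = 1 / 0.3518 = 2.843 W/m^2K

2.843 W/m^2K


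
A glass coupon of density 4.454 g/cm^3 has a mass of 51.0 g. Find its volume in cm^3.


Rearrange rho = m / V:
  V = m / rho
  V = 51.0 / 4.454 = 11.45 cm^3

11.45 cm^3


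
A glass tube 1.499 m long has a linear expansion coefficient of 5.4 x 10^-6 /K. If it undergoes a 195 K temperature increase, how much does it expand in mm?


Thermal expansion formula: dL = alpha * L0 * dT
  dL = (5.4 x 10^-6) * 1.499 * 195 = 0.00157845 m
Convert to mm: 0.00157845 * 1000 = 1.5784 mm

1.5784 mm


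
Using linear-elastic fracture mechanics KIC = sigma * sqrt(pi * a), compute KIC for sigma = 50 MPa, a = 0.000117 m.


Fracture toughness: KIC = sigma * sqrt(pi * a)
  pi * a = pi * 0.000117 = 0.000367566
  sqrt(pi * a) = 0.019172
  KIC = 50 * 0.019172 = 0.959 MPa*sqrt(m)

0.959 MPa*sqrt(m)


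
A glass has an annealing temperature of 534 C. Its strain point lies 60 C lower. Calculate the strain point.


Strain point = annealing point - difference:
  T_strain = 534 - 60 = 474 C

474 C


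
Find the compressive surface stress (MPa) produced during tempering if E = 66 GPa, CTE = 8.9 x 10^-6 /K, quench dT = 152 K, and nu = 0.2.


Tempering stress: sigma = E * alpha * dT / (1 - nu)
  E (MPa) = 66 * 1000 = 66000
  Numerator = 66000 * (8.9 x 10^-6) * 152 = 89.2848
  Denominator = 1 - 0.2 = 0.8
  sigma = 89.2848 / 0.8 = 111.6 MPa

111.6 MPa


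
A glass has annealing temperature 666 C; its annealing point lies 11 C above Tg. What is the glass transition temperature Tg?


Rearrange T_anneal = Tg + offset for Tg:
  Tg = T_anneal - offset = 666 - 11 = 655 C

655 C


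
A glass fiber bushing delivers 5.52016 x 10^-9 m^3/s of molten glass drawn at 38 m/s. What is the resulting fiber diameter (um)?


Cross-sectional area from continuity:
  A = Q / v = 5.52016 x 10^-9 / 38 = 1.452674 x 10^-10 m^2
Diameter from circular cross-section:
  d = sqrt(4A / pi) * 10^6 (m -> um)
  d = sqrt(4 * 1.452674 x 10^-10 / pi) * 10^6 = 13.6 um

13.6 um


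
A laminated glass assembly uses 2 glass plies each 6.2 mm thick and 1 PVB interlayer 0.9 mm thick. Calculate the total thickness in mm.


Total thickness = glass contribution + PVB contribution
  Glass: 2 * 6.2 = 12.4 mm
  PVB: 1 * 0.9 = 0.9 mm
  Total = 12.4 + 0.9 = 13.3 mm

13.3 mm


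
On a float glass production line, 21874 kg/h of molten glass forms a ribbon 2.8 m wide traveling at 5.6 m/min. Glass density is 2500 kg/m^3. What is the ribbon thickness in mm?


Ribbon cross-section from mass balance:
  Volume rate = throughput / density = 21874 / 2500 = 8.7496 m^3/h
  thickness = volume rate / (speed * 60 * width), i.e.
  thickness = throughput / (60 * speed * width * density) * 1000
  thickness = 21874 / (60 * 5.6 * 2.8 * 2500) * 1000 = 9.3 mm

9.3 mm


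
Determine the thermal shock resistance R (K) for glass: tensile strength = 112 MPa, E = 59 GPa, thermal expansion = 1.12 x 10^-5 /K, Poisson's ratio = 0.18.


Thermal shock resistance: R = sigma * (1 - nu) / (E * alpha)
  Numerator = 112 * (1 - 0.18) = 91.84
  Denominator = 59 * 1000 * (1.12 x 10^-5) = 0.6608
  R = 91.84 / 0.6608 = 139.0 K

139.0 K


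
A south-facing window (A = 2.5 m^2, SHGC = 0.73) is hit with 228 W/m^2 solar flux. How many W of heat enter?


Solar heat gain: Q = Area * SHGC * Irradiance
  Q = 2.5 * 0.73 * 228 = 416.1 W

416.1 W


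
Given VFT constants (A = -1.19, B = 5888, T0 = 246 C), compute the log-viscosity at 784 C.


VFT equation: log(eta) = A + B / (T - T0)
  T - T0 = 784 - 246 = 538
  B / (T - T0) = 5888 / 538 = 10.944
  log(eta) = -1.19 + 10.944 = 9.754

9.754


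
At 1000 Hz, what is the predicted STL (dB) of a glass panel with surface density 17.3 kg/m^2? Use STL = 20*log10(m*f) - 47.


Mass law: STL = 20 * log10(m * f) - 47
  m * f = 17.3 * 1000 = 17300
  log10(17300) = 4.23805
  STL = 20 * 4.23805 - 47 = 84.761 - 47 = 37.8 dB

37.8 dB


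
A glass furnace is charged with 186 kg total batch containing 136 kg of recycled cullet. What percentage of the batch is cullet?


Cullet ratio = (cullet mass / total batch mass) * 100
  Ratio = 136 / 186 * 100 = 73.12%

73.12%


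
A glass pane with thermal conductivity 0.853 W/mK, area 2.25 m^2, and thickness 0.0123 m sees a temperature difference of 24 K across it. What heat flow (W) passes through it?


Fourier's law: Q = k * A * dT / t
  Q = 0.853 * 2.25 * 24 / 0.0123
  Q = 46.062 / 0.0123 = 3744.9 W

3744.9 W


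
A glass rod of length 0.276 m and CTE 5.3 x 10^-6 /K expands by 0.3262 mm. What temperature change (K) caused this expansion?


Rearrange dL = alpha * L0 * dT for dT:
  dT = dL / (alpha * L0)
  dL (m) = 0.3262 / 1000 = 0.0003262
  dT = 0.0003262 / ((5.3 x 10^-6) * 0.276) = 223.0 K

223.0 K


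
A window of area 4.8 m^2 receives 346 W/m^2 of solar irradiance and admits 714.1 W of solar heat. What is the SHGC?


Rearrange Q = Area * SHGC * Irradiance:
  SHGC = Q / (Area * Irradiance)
  SHGC = 714.1 / (4.8 * 346) = 0.43

0.43


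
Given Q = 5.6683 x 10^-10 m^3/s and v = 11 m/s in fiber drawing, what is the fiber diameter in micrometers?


Cross-sectional area from continuity:
  A = Q / v = 5.6683 x 10^-10 / 11 = 5.153 x 10^-11 m^2
Diameter from circular cross-section:
  d = sqrt(4A / pi) * 10^6 (m -> um)
  d = sqrt(4 * 5.153 x 10^-11 / pi) * 10^6 = 8.1 um

8.1 um


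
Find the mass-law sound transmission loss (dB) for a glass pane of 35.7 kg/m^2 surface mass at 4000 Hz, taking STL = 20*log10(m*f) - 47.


Mass law: STL = 20 * log10(m * f) - 47
  m * f = 35.7 * 4000 = 142800
  log10(142800) = 5.15473
  STL = 20 * 5.15473 - 47 = 103.0946 - 47 = 56.1 dB

56.1 dB


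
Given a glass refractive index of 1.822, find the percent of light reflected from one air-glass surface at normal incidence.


Fresnel reflectance at normal incidence:
  R = ((n - 1)/(n + 1))^2
  (n - 1)/(n + 1) = (1.822 - 1)/(1.822 + 1) = 0.291283
  R = 0.291283^2 = 0.0848458
  R(%) = 0.0848458 * 100 = 8.485%

8.485%


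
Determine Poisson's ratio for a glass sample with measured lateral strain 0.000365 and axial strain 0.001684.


Poisson's ratio: nu = lateral strain / axial strain
  nu = 0.000365 / 0.001684 = 0.2167

0.2167


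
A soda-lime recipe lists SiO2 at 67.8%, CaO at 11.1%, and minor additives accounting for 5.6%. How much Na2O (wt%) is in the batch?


Pieces sum to 100%:
  Na2O = 100 - (SiO2 + CaO + others)
  Na2O = 100 - (67.8 + 11.1 + 5.6) = 15.5%

15.5%


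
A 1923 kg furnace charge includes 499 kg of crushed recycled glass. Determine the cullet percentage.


Cullet ratio = (cullet mass / total batch mass) * 100
  Ratio = 499 / 1923 * 100 = 25.95%

25.95%


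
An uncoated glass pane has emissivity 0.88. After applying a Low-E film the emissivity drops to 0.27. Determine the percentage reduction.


Percentage reduction = (1 - coated/uncoated) * 100
  Ratio = 0.27 / 0.88 = 0.3068
  Reduction = (1 - 0.3068) * 100 = 69.3%

69.3%


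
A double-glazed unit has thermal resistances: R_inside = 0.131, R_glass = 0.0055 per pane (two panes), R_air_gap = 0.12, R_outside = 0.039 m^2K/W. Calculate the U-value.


Total thermal resistance (series):
  R_total = R_in + R_glass + R_air + R_glass + R_out
  R_total = 0.131 + 0.0055 + 0.12 + 0.0055 + 0.039 = 0.301 m^2K/W
U-value = 1 / R_total = 1 / 0.301 = 3.322 W/m^2K

3.322 W/m^2K


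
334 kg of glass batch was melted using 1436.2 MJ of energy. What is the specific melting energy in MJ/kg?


Rearrange E = m * s for s:
  s = E / m
  s = 1436.2 / 334 = 4.3 MJ/kg

4.3 MJ/kg


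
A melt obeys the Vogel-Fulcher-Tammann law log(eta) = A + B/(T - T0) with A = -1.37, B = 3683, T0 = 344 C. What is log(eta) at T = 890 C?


VFT equation: log(eta) = A + B / (T - T0)
  T - T0 = 890 - 344 = 546
  B / (T - T0) = 3683 / 546 = 6.745
  log(eta) = -1.37 + 6.745 = 5.375

5.375


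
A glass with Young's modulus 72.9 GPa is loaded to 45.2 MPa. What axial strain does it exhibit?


Rearrange E = sigma / epsilon:
  epsilon = sigma / E
  E (MPa) = 72.9 * 1000 = 72900
  epsilon = 45.2 / 72900 = 0.00062

0.00062


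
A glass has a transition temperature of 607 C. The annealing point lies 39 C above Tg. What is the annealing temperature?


The annealing temperature is Tg plus the offset:
  T_anneal = 607 + 39 = 646 C

646 C


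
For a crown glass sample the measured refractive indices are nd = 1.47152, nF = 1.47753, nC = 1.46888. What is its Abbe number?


Abbe number formula: Vd = (nd - 1) / (nF - nC)
  nd - 1 = 1.47152 - 1 = 0.47152
  nF - nC = 1.47753 - 1.46888 = 0.00865
  Vd = 0.47152 / 0.00865 = 54.51

54.51


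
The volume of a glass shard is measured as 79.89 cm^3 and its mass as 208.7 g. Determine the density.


Use the definition of density:
  rho = mass / volume
  rho = 208.7 / 79.89 = 2.612 g/cm^3

2.612 g/cm^3


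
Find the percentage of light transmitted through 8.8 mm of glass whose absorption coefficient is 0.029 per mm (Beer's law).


Beer-Lambert law: T = exp(-alpha * thickness)
  exponent = -0.029 * 8.8 = -0.2552
  T = exp(-0.2552) = 0.7748
  Percentage = 0.7748 * 100 = 77.48%

77.48%


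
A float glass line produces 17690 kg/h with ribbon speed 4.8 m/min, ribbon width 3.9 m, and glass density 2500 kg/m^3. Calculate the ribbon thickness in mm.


Ribbon cross-section from mass balance:
  Volume rate = throughput / density = 17690 / 2500 = 7.076 m^3/h
  thickness = volume rate / (speed * 60 * width), i.e.
  thickness = throughput / (60 * speed * width * density) * 1000
  thickness = 17690 / (60 * 4.8 * 3.9 * 2500) * 1000 = 6.3 mm

6.3 mm


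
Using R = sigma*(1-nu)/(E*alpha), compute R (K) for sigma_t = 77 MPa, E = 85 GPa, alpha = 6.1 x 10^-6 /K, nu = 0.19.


Thermal shock resistance: R = sigma * (1 - nu) / (E * alpha)
  Numerator = 77 * (1 - 0.19) = 62.37
  Denominator = 85 * 1000 * (6.1 x 10^-6) = 0.5185
  R = 62.37 / 0.5185 = 120.3 K

120.3 K


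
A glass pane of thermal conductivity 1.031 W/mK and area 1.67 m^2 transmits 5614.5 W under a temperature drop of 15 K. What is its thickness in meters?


Fourier's law: t = k * A * dT / Q
  t = 1.031 * 1.67 * 15 / 5614.5
  t = 25.82655 / 5614.5 = 0.0046 m

0.0046 m


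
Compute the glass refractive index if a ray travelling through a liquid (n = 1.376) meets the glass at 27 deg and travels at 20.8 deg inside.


Apply Snell's law: n1 * sin(theta1) = n2 * sin(theta2)
  n2 = n1 * sin(theta1) / sin(theta2)
  sin(27) = 0.45399
  sin(20.8) = 0.355107
  n2 = 1.376 * 0.45399 / 0.355107 = 1.7592

1.7592


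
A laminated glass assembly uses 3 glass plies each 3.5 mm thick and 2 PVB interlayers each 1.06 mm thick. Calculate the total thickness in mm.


Total thickness = glass contribution + PVB contribution
  Glass: 3 * 3.5 = 10.5 mm
  PVB: 2 * 1.06 = 2.12 mm
  Total = 10.5 + 2.12 = 12.62 mm

12.62 mm


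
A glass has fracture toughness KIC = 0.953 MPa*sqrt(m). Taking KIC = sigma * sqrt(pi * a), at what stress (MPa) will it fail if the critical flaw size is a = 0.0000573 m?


Rearrange KIC = sigma * sqrt(pi * a):
  sigma = KIC / sqrt(pi * a)
  sqrt(pi * 0.0000573) = 0.013417
  sigma = 0.953 / 0.013417 = 71.03 MPa

71.03 MPa


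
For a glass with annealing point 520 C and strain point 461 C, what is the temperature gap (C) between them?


Gap = T_anneal - T_strain:
  gap = 520 - 461 = 59 C

59 C


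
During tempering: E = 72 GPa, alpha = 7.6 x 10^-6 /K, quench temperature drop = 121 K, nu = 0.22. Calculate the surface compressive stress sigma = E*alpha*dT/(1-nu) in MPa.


Tempering stress: sigma = E * alpha * dT / (1 - nu)
  E (MPa) = 72 * 1000 = 72000
  Numerator = 72000 * (7.6 x 10^-6) * 121 = 66.2112
  Denominator = 1 - 0.22 = 0.78
  sigma = 66.2112 / 0.78 = 84.9 MPa

84.9 MPa


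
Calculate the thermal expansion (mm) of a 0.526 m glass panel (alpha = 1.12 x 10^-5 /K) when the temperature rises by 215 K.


Thermal expansion formula: dL = alpha * L0 * dT
  dL = (1.12 x 10^-5) * 0.526 * 215 = 0.00126661 m
Convert to mm: 0.00126661 * 1000 = 1.2666 mm

1.2666 mm


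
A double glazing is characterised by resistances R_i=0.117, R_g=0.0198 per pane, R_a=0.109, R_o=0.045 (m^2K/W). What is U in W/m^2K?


Total thermal resistance (series):
  R_total = R_in + R_glass + R_air + R_glass + R_out
  R_total = 0.117 + 0.0198 + 0.109 + 0.0198 + 0.045 = 0.3106 m^2K/W
U-value = 1 / R_total = 1 / 0.3106 = 3.22 W/m^2K

3.22 W/m^2K


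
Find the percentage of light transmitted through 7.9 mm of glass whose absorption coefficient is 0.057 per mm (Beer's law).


Beer-Lambert law: T = exp(-alpha * thickness)
  exponent = -0.057 * 7.9 = -0.4503
  T = exp(-0.4503) = 0.6374
  Percentage = 0.6374 * 100 = 63.74%

63.74%


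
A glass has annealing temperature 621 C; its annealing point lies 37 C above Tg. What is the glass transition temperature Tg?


Rearrange T_anneal = Tg + offset for Tg:
  Tg = T_anneal - offset = 621 - 37 = 584 C

584 C


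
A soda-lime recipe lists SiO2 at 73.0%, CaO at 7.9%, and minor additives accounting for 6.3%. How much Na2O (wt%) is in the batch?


Pieces sum to 100%:
  Na2O = 100 - (SiO2 + CaO + others)
  Na2O = 100 - (73.0 + 7.9 + 6.3) = 12.8%

12.8%


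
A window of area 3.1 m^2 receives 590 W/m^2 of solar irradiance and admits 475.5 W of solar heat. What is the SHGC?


Rearrange Q = Area * SHGC * Irradiance:
  SHGC = Q / (Area * Irradiance)
  SHGC = 475.5 / (3.1 * 590) = 0.26

0.26


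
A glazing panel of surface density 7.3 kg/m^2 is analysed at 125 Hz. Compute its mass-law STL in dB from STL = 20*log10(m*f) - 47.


Mass law: STL = 20 * log10(m * f) - 47
  m * f = 7.3 * 125 = 912.5
  log10(912.5) = 2.96023
  STL = 20 * 2.96023 - 47 = 59.2046 - 47 = 12.2 dB

12.2 dB


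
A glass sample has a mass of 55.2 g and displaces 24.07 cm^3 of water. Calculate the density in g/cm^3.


Use the definition of density:
  rho = mass / volume
  rho = 55.2 / 24.07 = 2.293 g/cm^3

2.293 g/cm^3


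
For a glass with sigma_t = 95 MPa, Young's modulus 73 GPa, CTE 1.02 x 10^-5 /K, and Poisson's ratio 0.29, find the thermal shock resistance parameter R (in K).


Thermal shock resistance: R = sigma * (1 - nu) / (E * alpha)
  Numerator = 95 * (1 - 0.29) = 67.45
  Denominator = 73 * 1000 * (1.02 x 10^-5) = 0.7446
  R = 67.45 / 0.7446 = 90.6 K

90.6 K


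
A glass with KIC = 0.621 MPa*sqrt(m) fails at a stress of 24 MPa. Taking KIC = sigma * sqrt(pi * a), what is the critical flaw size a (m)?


Rearrange KIC = sigma * sqrt(pi * a):
  sqrt(pi * a) = KIC / sigma
  sqrt(pi * a) = 0.621 / 24 = 0.025875
  a = (KIC / sigma)^2 / pi
  a = 0.025875^2 / pi = 0.0002131 m

0.0002131 m


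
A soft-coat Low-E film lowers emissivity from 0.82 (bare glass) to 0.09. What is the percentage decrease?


Percentage reduction = (1 - coated/uncoated) * 100
  Ratio = 0.09 / 0.82 = 0.1098
  Reduction = (1 - 0.1098) * 100 = 89.0%

89.0%


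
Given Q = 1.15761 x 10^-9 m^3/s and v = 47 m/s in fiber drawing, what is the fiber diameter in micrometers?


Cross-sectional area from continuity:
  A = Q / v = 1.15761 x 10^-9 / 47 = 2.463 x 10^-11 m^2
Diameter from circular cross-section:
  d = sqrt(4A / pi) * 10^6 (m -> um)
  d = sqrt(4 * 2.463 x 10^-11 / pi) * 10^6 = 5.6 um

5.6 um


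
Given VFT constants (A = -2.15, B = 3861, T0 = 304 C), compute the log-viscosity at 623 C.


VFT equation: log(eta) = A + B / (T - T0)
  T - T0 = 623 - 304 = 319
  B / (T - T0) = 3861 / 319 = 12.103
  log(eta) = -2.15 + 12.103 = 9.953

9.953


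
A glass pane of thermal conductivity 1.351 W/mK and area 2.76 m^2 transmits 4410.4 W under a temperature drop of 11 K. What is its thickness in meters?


Fourier's law: t = k * A * dT / Q
  t = 1.351 * 2.76 * 11 / 4410.4
  t = 41.01636 / 4410.4 = 0.0093 m

0.0093 m


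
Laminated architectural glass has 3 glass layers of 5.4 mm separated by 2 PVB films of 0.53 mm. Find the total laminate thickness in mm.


Total thickness = glass contribution + PVB contribution
  Glass: 3 * 5.4 = 16.2 mm
  PVB: 2 * 0.53 = 1.06 mm
  Total = 16.2 + 1.06 = 17.26 mm

17.26 mm


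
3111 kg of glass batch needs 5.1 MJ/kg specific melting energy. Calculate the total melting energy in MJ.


Total energy = mass * specific energy
  E = 3111 * 5.1 = 15866.1 MJ

15866.1 MJ


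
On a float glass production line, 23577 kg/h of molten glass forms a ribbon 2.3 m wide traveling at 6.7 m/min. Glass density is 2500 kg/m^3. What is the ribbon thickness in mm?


Ribbon cross-section from mass balance:
  Volume rate = throughput / density = 23577 / 2500 = 9.4308 m^3/h
  thickness = volume rate / (speed * 60 * width), i.e.
  thickness = throughput / (60 * speed * width * density) * 1000
  thickness = 23577 / (60 * 6.7 * 2.3 * 2500) * 1000 = 10.2 mm

10.2 mm


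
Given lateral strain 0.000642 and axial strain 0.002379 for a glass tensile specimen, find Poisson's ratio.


Poisson's ratio: nu = lateral strain / axial strain
  nu = 0.000642 / 0.002379 = 0.2699

0.2699


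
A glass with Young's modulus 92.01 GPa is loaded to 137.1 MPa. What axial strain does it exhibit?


Rearrange E = sigma / epsilon:
  epsilon = sigma / E
  E (MPa) = 92.01 * 1000 = 92010
  epsilon = 137.1 / 92010 = 0.00149

0.00149


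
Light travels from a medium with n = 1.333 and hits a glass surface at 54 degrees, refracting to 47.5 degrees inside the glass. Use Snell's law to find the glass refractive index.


Apply Snell's law: n1 * sin(theta1) = n2 * sin(theta2)
  n2 = n1 * sin(theta1) / sin(theta2)
  sin(54) = 0.809017
  sin(47.5) = 0.737277
  n2 = 1.333 * 0.809017 / 0.737277 = 1.4627

1.4627


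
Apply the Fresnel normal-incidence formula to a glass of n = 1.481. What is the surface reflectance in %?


Fresnel reflectance at normal incidence:
  R = ((n - 1)/(n + 1))^2
  (n - 1)/(n + 1) = (1.481 - 1)/(1.481 + 1) = 0.193873
  R = 0.193873^2 = 0.0375867
  R(%) = 0.0375867 * 100 = 3.759%

3.759%


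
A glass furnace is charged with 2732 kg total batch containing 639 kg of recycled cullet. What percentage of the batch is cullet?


Cullet ratio = (cullet mass / total batch mass) * 100
  Ratio = 639 / 2732 * 100 = 23.39%

23.39%


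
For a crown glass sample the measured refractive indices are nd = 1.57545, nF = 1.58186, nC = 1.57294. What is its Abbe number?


Abbe number formula: Vd = (nd - 1) / (nF - nC)
  nd - 1 = 1.57545 - 1 = 0.57545
  nF - nC = 1.58186 - 1.57294 = 0.00892
  Vd = 0.57545 / 0.00892 = 64.51

64.51


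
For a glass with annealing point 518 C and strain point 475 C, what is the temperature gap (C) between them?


Gap = T_anneal - T_strain:
  gap = 518 - 475 = 43 C

43 C


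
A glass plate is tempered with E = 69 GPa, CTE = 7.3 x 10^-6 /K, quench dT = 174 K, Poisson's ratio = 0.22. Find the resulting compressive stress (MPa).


Tempering stress: sigma = E * alpha * dT / (1 - nu)
  E (MPa) = 69 * 1000 = 69000
  Numerator = 69000 * (7.3 x 10^-6) * 174 = 87.6438
  Denominator = 1 - 0.22 = 0.78
  sigma = 87.6438 / 0.78 = 112.4 MPa

112.4 MPa


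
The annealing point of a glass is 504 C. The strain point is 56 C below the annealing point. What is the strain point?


Strain point = annealing point - difference:
  T_strain = 504 - 56 = 448 C

448 C


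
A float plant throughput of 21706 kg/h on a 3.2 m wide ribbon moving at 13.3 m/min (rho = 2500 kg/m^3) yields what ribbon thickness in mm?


Ribbon cross-section from mass balance:
  Volume rate = throughput / density = 21706 / 2500 = 8.6824 m^3/h
  thickness = volume rate / (speed * 60 * width), i.e.
  thickness = throughput / (60 * speed * width * density) * 1000
  thickness = 21706 / (60 * 13.3 * 3.2 * 2500) * 1000 = 3.4 mm

3.4 mm


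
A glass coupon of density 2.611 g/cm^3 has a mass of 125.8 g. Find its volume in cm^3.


Rearrange rho = m / V:
  V = m / rho
  V = 125.8 / 2.611 = 48.181 cm^3

48.181 cm^3


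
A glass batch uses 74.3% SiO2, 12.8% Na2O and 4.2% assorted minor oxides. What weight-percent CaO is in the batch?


Pieces sum to 100%:
  CaO = 100 - (SiO2 + Na2O + others)
  CaO = 100 - (74.3 + 12.8 + 4.2) = 8.7%

8.7%


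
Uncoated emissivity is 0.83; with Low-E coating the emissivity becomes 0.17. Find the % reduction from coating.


Percentage reduction = (1 - coated/uncoated) * 100
  Ratio = 0.17 / 0.83 = 0.2048
  Reduction = (1 - 0.2048) * 100 = 79.5%

79.5%


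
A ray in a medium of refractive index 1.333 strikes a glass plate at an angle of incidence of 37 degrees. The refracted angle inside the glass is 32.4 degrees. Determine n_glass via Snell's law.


Apply Snell's law: n1 * sin(theta1) = n2 * sin(theta2)
  n2 = n1 * sin(theta1) / sin(theta2)
  sin(37) = 0.601815
  sin(32.4) = 0.535827
  n2 = 1.333 * 0.601815 / 0.535827 = 1.4972

1.4972


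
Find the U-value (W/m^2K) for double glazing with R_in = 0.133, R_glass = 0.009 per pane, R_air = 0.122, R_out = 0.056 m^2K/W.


Total thermal resistance (series):
  R_total = R_in + R_glass + R_air + R_glass + R_out
  R_total = 0.133 + 0.009 + 0.122 + 0.009 + 0.056 = 0.329 m^2K/W
U-value = 1 / R_total = 1 / 0.329 = 3.04 W/m^2K

3.04 W/m^2K


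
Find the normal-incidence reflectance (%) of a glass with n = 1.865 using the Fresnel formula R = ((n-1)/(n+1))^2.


Fresnel reflectance at normal incidence:
  R = ((n - 1)/(n + 1))^2
  (n - 1)/(n + 1) = (1.865 - 1)/(1.865 + 1) = 0.30192
  R = 0.30192^2 = 0.0911557
  R(%) = 0.0911557 * 100 = 9.116%

9.116%


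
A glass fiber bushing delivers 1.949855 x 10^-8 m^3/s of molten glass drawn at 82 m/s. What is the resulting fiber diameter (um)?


Cross-sectional area from continuity:
  A = Q / v = 1.949855 x 10^-8 / 82 = 2.377872 x 10^-10 m^2
Diameter from circular cross-section:
  d = sqrt(4A / pi) * 10^6 (m -> um)
  d = sqrt(4 * 2.377872 x 10^-10 / pi) * 10^6 = 17.4 um

17.4 um


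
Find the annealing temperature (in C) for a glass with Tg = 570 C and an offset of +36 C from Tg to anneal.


The annealing temperature is Tg plus the offset:
  T_anneal = 570 + 36 = 606 C

606 C


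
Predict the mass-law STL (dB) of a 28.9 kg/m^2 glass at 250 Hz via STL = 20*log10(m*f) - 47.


Mass law: STL = 20 * log10(m * f) - 47
  m * f = 28.9 * 250 = 7225
  log10(7225) = 3.85884
  STL = 20 * 3.85884 - 47 = 77.1768 - 47 = 30.2 dB

30.2 dB


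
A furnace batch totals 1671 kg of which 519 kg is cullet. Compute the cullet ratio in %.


Cullet ratio = (cullet mass / total batch mass) * 100
  Ratio = 519 / 1671 * 100 = 31.06%

31.06%


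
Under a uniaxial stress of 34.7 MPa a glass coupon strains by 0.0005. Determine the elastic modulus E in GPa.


Young's modulus: E = stress / strain
  E = 34.7 MPa / 0.0005 = 69400 MPa
Convert to GPa: 69400 / 1000 = 69.4 GPa

69.4 GPa


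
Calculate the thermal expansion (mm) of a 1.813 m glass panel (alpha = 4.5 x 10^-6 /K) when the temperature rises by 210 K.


Thermal expansion formula: dL = alpha * L0 * dT
  dL = (4.5 x 10^-6) * 1.813 * 210 = 0.00171328 m
Convert to mm: 0.00171328 * 1000 = 1.7133 mm

1.7133 mm


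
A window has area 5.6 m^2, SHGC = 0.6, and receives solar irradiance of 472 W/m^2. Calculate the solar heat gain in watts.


Solar heat gain: Q = Area * SHGC * Irradiance
  Q = 5.6 * 0.6 * 472 = 1585.9 W

1585.9 W


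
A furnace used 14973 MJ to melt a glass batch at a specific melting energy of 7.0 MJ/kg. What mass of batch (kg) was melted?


Rearrange E = m * s for m:
  m = E / s
  m = 14973 / 7.0 = 2139.0 kg

2139.0 kg


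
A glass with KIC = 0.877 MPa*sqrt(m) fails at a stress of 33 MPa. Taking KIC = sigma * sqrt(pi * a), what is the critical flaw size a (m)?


Rearrange KIC = sigma * sqrt(pi * a):
  sqrt(pi * a) = KIC / sigma
  sqrt(pi * a) = 0.877 / 33 = 0.026576
  a = (KIC / sigma)^2 / pi
  a = 0.026576^2 / pi = 0.0002248 m

0.0002248 m


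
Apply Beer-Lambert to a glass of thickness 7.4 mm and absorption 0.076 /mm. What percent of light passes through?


Beer-Lambert law: T = exp(-alpha * thickness)
  exponent = -0.076 * 7.4 = -0.5624
  T = exp(-0.5624) = 0.5698
  Percentage = 0.5698 * 100 = 56.98%

56.98%


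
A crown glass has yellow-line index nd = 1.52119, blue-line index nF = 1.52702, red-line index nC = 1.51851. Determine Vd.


Abbe number formula: Vd = (nd - 1) / (nF - nC)
  nd - 1 = 1.52119 - 1 = 0.52119
  nF - nC = 1.52702 - 1.51851 = 0.00851
  Vd = 0.52119 / 0.00851 = 61.24

61.24


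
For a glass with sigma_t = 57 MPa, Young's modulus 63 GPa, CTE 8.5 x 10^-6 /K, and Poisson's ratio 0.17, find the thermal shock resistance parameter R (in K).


Thermal shock resistance: R = sigma * (1 - nu) / (E * alpha)
  Numerator = 57 * (1 - 0.17) = 47.31
  Denominator = 63 * 1000 * (8.5 x 10^-6) = 0.5355
  R = 47.31 / 0.5355 = 88.3 K

88.3 K


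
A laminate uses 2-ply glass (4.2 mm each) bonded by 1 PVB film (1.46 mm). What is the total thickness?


Total thickness = glass contribution + PVB contribution
  Glass: 2 * 4.2 = 8.4 mm
  PVB: 1 * 1.46 = 1.46 mm
  Total = 8.4 + 1.46 = 9.86 mm

9.86 mm


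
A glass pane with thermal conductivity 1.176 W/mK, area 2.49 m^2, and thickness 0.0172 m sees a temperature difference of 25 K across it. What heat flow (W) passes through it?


Fourier's law: Q = k * A * dT / t
  Q = 1.176 * 2.49 * 25 / 0.0172
  Q = 73.206 / 0.0172 = 4256.2 W

4256.2 W


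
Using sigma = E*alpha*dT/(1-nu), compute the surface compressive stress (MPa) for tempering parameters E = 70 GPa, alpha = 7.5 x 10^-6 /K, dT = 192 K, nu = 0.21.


Tempering stress: sigma = E * alpha * dT / (1 - nu)
  E (MPa) = 70 * 1000 = 70000
  Numerator = 70000 * (7.5 x 10^-6) * 192 = 100.8
  Denominator = 1 - 0.21 = 0.79
  sigma = 100.8 / 0.79 = 127.6 MPa

127.6 MPa


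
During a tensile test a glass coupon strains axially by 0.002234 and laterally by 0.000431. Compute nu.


Poisson's ratio: nu = lateral strain / axial strain
  nu = 0.000431 / 0.002234 = 0.1929

0.1929


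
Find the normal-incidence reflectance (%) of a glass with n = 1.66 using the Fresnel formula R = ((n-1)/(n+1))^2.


Fresnel reflectance at normal incidence:
  R = ((n - 1)/(n + 1))^2
  (n - 1)/(n + 1) = (1.66 - 1)/(1.66 + 1) = 0.24812
  R = 0.24812^2 = 0.0615635
  R(%) = 0.0615635 * 100 = 6.156%

6.156%


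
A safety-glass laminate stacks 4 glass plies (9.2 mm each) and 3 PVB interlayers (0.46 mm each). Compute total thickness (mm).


Total thickness = glass contribution + PVB contribution
  Glass: 4 * 9.2 = 36.8 mm
  PVB: 3 * 0.46 = 1.38 mm
  Total = 36.8 + 1.38 = 38.18 mm

38.18 mm


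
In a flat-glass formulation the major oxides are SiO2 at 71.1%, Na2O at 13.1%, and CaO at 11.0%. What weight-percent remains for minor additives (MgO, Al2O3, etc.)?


Sum the three major oxides:
  SiO2 + Na2O + CaO = 71.1 + 13.1 + 11.0 = 95.2%
Subtract from 100%:
  Others = 100 - 95.2 = 4.8%

4.8%


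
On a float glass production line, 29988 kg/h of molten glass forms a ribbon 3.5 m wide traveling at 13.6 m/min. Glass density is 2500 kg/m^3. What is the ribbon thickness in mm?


Ribbon cross-section from mass balance:
  Volume rate = throughput / density = 29988 / 2500 = 11.9952 m^3/h
  thickness = volume rate / (speed * 60 * width), i.e.
  thickness = throughput / (60 * speed * width * density) * 1000
  thickness = 29988 / (60 * 13.6 * 3.5 * 2500) * 1000 = 4.2 mm

4.2 mm


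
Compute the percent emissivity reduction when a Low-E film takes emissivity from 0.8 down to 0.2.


Percentage reduction = (1 - coated/uncoated) * 100
  Ratio = 0.2 / 0.8 = 0.25
  Reduction = (1 - 0.25) * 100 = 75.0%

75.0%


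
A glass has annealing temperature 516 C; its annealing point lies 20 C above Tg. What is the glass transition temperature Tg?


Rearrange T_anneal = Tg + offset for Tg:
  Tg = T_anneal - offset = 516 - 20 = 496 C

496 C


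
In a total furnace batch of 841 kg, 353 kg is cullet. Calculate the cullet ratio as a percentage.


Cullet ratio = (cullet mass / total batch mass) * 100
  Ratio = 353 / 841 * 100 = 41.97%

41.97%


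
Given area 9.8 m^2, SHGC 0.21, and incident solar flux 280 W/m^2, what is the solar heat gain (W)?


Solar heat gain: Q = Area * SHGC * Irradiance
  Q = 9.8 * 0.21 * 280 = 576.2 W

576.2 W


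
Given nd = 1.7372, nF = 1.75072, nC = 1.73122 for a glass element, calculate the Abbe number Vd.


Abbe number formula: Vd = (nd - 1) / (nF - nC)
  nd - 1 = 1.7372 - 1 = 0.7372
  nF - nC = 1.75072 - 1.73122 = 0.0195
  Vd = 0.7372 / 0.0195 = 37.81

37.81


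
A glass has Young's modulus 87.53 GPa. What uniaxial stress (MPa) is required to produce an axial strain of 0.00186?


Rearrange E = sigma / epsilon:
  sigma = E * epsilon
  E (MPa) = 87.53 * 1000 = 87530
  sigma = 87530 * 0.00186 = 162.81 MPa

162.81 MPa


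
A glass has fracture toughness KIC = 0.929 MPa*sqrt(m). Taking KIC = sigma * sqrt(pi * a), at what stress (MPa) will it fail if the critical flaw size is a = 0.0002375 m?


Rearrange KIC = sigma * sqrt(pi * a):
  sigma = KIC / sqrt(pi * a)
  sqrt(pi * 0.0002375) = 0.027315
  sigma = 0.929 / 0.027315 = 34.01 MPa

34.01 MPa


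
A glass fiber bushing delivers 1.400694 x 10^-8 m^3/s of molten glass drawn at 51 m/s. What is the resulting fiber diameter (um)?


Cross-sectional area from continuity:
  A = Q / v = 1.400694 x 10^-8 / 51 = 2.746459 x 10^-10 m^2
Diameter from circular cross-section:
  d = sqrt(4A / pi) * 10^6 (m -> um)
  d = sqrt(4 * 2.746459 x 10^-10 / pi) * 10^6 = 18.7 um

18.7 um


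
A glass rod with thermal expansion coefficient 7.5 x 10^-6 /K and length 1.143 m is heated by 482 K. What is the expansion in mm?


Thermal expansion formula: dL = alpha * L0 * dT
  dL = (7.5 x 10^-6) * 1.143 * 482 = 0.00413194 m
Convert to mm: 0.00413194 * 1000 = 4.1319 mm

4.1319 mm


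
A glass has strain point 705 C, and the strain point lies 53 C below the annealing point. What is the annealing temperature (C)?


T_anneal = T_strain + gap:
  T_anneal = 705 + 53 = 758 C

758 C


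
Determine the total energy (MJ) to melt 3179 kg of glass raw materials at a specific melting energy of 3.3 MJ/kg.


Total energy = mass * specific energy
  E = 3179 * 3.3 = 10490.7 MJ

10490.7 MJ


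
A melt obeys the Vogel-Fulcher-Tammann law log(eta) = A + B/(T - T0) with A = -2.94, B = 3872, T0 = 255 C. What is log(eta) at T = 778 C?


VFT equation: log(eta) = A + B / (T - T0)
  T - T0 = 778 - 255 = 523
  B / (T - T0) = 3872 / 523 = 7.403
  log(eta) = -2.94 + 7.403 = 4.463

4.463


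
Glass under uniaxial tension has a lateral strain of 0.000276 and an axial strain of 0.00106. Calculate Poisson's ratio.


Poisson's ratio: nu = lateral strain / axial strain
  nu = 0.000276 / 0.00106 = 0.2604

0.2604


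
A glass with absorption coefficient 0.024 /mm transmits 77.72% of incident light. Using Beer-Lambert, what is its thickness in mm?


Rearrange T = exp(-alpha * thickness):
  thickness = -ln(T) / alpha
  T = 77.72/100 = 0.7772
  ln(T) = -0.25206
  -ln(T) = 0.25206
  thickness = 0.25206 / 0.024 = 10.5 mm

10.5 mm


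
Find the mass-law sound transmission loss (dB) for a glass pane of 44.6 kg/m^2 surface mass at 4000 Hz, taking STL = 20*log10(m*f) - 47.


Mass law: STL = 20 * log10(m * f) - 47
  m * f = 44.6 * 4000 = 178400
  log10(178400) = 5.25139
  STL = 20 * 5.25139 - 47 = 105.0278 - 47 = 58.0 dB

58.0 dB


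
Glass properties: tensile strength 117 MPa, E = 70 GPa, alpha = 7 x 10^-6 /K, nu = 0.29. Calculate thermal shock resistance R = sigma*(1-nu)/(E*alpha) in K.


Thermal shock resistance: R = sigma * (1 - nu) / (E * alpha)
  Numerator = 117 * (1 - 0.29) = 83.07
  Denominator = 70 * 1000 * (7 x 10^-6) = 0.49
  R = 83.07 / 0.49 = 169.5 K

169.5 K


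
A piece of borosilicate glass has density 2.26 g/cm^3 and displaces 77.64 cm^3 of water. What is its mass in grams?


Rearrange rho = m / V:
  m = rho * V
  m = 2.26 * 77.64 = 175.466 g

175.466 g


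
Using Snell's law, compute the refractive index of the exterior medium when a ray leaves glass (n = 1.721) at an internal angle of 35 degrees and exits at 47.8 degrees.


Apply Snell's law: n1 * sin(theta1) = n2 * sin(theta2)
  n2 = n1 * sin(theta1) / sin(theta2)
  sin(35) = 0.573576
  sin(47.8) = 0.740805
  n2 = 1.721 * 0.573576 / 0.740805 = 1.3325

1.3325


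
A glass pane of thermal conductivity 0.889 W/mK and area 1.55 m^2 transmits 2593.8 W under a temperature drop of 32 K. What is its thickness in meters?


Fourier's law: t = k * A * dT / Q
  t = 0.889 * 1.55 * 32 / 2593.8
  t = 44.0944 / 2593.8 = 0.017 m

0.017 m


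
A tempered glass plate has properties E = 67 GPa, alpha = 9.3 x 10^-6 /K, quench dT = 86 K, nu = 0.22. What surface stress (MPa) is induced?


Tempering stress: sigma = E * alpha * dT / (1 - nu)
  E (MPa) = 67 * 1000 = 67000
  Numerator = 67000 * (9.3 x 10^-6) * 86 = 53.5866
  Denominator = 1 - 0.22 = 0.78
  sigma = 53.5866 / 0.78 = 68.7 MPa

68.7 MPa


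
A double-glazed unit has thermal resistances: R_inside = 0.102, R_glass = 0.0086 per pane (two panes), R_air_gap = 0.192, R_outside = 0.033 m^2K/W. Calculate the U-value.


Total thermal resistance (series):
  R_total = R_in + R_glass + R_air + R_glass + R_out
  R_total = 0.102 + 0.0086 + 0.192 + 0.0086 + 0.033 = 0.3442 m^2K/W
U-value = 1 / R_total = 1 / 0.3442 = 2.905 W/m^2K

2.905 W/m^2K


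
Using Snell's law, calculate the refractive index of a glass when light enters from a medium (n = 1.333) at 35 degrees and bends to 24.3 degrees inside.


Apply Snell's law: n1 * sin(theta1) = n2 * sin(theta2)
  n2 = n1 * sin(theta1) / sin(theta2)
  sin(35) = 0.573576
  sin(24.3) = 0.411514
  n2 = 1.333 * 0.573576 / 0.411514 = 1.858

1.858


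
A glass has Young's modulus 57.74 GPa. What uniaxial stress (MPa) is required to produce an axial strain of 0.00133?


Rearrange E = sigma / epsilon:
  sigma = E * epsilon
  E (MPa) = 57.74 * 1000 = 57740
  sigma = 57740 * 0.00133 = 76.79 MPa

76.79 MPa


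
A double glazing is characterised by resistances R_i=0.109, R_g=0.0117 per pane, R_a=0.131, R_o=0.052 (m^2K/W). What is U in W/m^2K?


Total thermal resistance (series):
  R_total = R_in + R_glass + R_air + R_glass + R_out
  R_total = 0.109 + 0.0117 + 0.131 + 0.0117 + 0.052 = 0.3154 m^2K/W
U-value = 1 / R_total = 1 / 0.3154 = 3.171 W/m^2K

3.171 W/m^2K


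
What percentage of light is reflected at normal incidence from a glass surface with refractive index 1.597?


Fresnel reflectance at normal incidence:
  R = ((n - 1)/(n + 1))^2
  (n - 1)/(n + 1) = (1.597 - 1)/(1.597 + 1) = 0.229881
  R = 0.229881^2 = 0.0528453
  R(%) = 0.0528453 * 100 = 5.285%

5.285%


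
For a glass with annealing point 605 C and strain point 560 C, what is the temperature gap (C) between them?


Gap = T_anneal - T_strain:
  gap = 605 - 560 = 45 C

45 C


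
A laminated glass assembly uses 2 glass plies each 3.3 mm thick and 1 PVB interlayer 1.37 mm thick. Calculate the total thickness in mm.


Total thickness = glass contribution + PVB contribution
  Glass: 2 * 3.3 = 6.6 mm
  PVB: 1 * 1.37 = 1.37 mm
  Total = 6.6 + 1.37 = 7.97 mm

7.97 mm


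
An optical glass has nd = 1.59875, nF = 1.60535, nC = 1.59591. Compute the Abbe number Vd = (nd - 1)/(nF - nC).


Abbe number formula: Vd = (nd - 1) / (nF - nC)
  nd - 1 = 1.59875 - 1 = 0.59875
  nF - nC = 1.60535 - 1.59591 = 0.00944
  Vd = 0.59875 / 0.00944 = 63.43

63.43


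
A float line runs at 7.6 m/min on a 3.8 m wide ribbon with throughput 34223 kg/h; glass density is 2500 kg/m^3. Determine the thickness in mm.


Ribbon cross-section from mass balance:
  Volume rate = throughput / density = 34223 / 2500 = 13.6892 m^3/h
  thickness = volume rate / (speed * 60 * width), i.e.
  thickness = throughput / (60 * speed * width * density) * 1000
  thickness = 34223 / (60 * 7.6 * 3.8 * 2500) * 1000 = 7.9 mm

7.9 mm


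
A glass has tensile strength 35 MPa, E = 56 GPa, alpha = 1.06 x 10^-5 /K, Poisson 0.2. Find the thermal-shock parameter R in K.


Thermal shock resistance: R = sigma * (1 - nu) / (E * alpha)
  Numerator = 35 * (1 - 0.2) = 28.0
  Denominator = 56 * 1000 * (1.06 x 10^-5) = 0.5936
  R = 28.0 / 0.5936 = 47.2 K

47.2 K


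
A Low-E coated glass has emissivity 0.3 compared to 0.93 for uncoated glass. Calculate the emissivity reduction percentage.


Percentage reduction = (1 - coated/uncoated) * 100
  Ratio = 0.3 / 0.93 = 0.3226
  Reduction = (1 - 0.3226) * 100 = 67.7%

67.7%


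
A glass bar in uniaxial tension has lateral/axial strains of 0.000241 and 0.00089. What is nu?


Poisson's ratio: nu = lateral strain / axial strain
  nu = 0.000241 / 0.00089 = 0.2708

0.2708


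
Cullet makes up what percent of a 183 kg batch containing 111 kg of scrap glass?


Cullet ratio = (cullet mass / total batch mass) * 100
  Ratio = 111 / 183 * 100 = 60.66%

60.66%
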